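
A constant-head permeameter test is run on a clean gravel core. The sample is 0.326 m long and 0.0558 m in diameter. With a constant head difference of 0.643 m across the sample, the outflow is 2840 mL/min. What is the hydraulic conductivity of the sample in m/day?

Cross-sectional area A = π·(d/2)² = π × (0.0558/2)² = 0.002445 m².
Convert discharge: 2840 mL/min = 4.733e-05 m³/s.
Darcy's law rearranged: K = Q·L / (A·Δh) = 4.733e-05 × 0.326 / (0.002445 × 0.643) = 0.009813 m/s = 847.9 m/day.

848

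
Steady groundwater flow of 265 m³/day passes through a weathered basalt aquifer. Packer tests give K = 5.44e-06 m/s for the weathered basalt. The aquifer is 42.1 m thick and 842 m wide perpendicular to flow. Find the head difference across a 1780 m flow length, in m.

28.3

Convert K: 5.44e-06 m/s × 86400 = 0.4700 m/day.
Cross-sectional area A = 842 × 42.1 = 35448 m².
From Q = K·A·i, i = Q / (K·A) = 265 / (0.4700 × 35448) = 0.01591.
Head loss Δh = i · L = 0.01591 × 1780 = 28.31 m.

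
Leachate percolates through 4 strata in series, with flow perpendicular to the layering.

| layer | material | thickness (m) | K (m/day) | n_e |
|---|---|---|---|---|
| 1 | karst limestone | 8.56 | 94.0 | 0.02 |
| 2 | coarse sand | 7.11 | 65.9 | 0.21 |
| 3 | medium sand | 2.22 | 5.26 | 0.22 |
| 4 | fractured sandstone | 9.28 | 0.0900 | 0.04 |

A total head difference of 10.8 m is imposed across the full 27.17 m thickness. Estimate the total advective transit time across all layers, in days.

24.2

With flow normal to the layers, continuity requires the same specific discharge q through every layer.
Σ(b_i/K_i) = 8.56/94.0 + 7.11/65.9 + 2.22/5.26 + 9.28/0.0900 = 103.7 d.
q = Δh / Σ(b_i/K_i) = 10.8 / 103.7 = 0.1041 m/day.
In each layer the seepage velocity is v_i = q/n_i, so the layer transit time is t_i = b_i·n_i / q:
  layer 1 (karst limestone): t_1 = 8.56 × 0.02 / 0.1041 = 1.644 d
  layer 2 (coarse sand): t_2 = 7.11 × 0.21 / 0.1041 = 14.34 d
  layer 3 (medium sand): t_3 = 2.22 × 0.22 / 0.1041 = 4.691 d
  layer 4 (fractured sandstone): t_4 = 9.28 × 0.04 / 0.1041 = 3.565 d
Total t = Σ t_i = 24.24 days.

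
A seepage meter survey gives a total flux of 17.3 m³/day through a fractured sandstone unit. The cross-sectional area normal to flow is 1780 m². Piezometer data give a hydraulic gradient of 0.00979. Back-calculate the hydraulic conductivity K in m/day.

Hydraulic gradient i = 0.00979.
From Q = K·A·i, K = Q / (A·i) = 17.3 / (1780 × 0.009790) = 0.9928 m/day.

0.993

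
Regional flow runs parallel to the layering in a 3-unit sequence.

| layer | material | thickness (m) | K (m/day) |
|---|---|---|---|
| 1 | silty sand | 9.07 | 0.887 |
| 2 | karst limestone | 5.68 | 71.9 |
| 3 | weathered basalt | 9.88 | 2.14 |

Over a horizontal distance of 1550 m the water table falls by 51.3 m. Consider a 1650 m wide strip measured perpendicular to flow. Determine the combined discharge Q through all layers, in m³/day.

23900

Flow is parallel to layering, so each bed carries its own Darcy discharge and the transmissivities add.
Σ(K_i·b_i) = 0.887×9.07 + 71.9×5.68 + 2.14×9.88 = 437.6 m²/day.
Hydraulic gradient i = Δh / L = 51.3 / 1550 = 0.03310.
Q = Σ(K_i·b_i) · W · i = 437.6 × 1650 × 0.03310 = 23896 m³/day.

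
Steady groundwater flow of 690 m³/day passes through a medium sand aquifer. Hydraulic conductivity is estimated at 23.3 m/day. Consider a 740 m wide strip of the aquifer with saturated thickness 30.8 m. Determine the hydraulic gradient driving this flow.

Cross-sectional area A = 740 × 30.8 = 22792 m².
From Q = K·A·i, i = Q / (K·A) = 690 / (23.30 × 22792) = 0.001299.

0.00130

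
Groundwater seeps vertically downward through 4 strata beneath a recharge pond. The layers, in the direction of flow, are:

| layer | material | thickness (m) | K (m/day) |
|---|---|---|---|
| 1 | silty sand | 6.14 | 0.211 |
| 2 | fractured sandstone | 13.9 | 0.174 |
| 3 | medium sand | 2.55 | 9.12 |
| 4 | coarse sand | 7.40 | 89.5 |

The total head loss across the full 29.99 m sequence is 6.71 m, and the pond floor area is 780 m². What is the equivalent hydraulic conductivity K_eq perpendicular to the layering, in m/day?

Flow is perpendicular to layering, so the layers act in series and the equivalent K is the thickness-weighted harmonic mean.
Total thickness L = 6.14 + 13.9 + 2.55 + 7.40 = 29.99 m.
Σ(b_i/K_i) = 6.14/0.211 + 13.9/0.174 + 2.55/9.12 + 7.40/89.5 = 109.3 d.
K_eq = L / Σ(b_i/K_i) = 29.99 / 109.3 = 0.2743 m/day.

0.274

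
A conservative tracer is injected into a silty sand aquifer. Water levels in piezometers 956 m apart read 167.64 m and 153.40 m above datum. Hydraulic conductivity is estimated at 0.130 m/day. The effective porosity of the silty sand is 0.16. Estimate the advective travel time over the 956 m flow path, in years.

Hydraulic gradient i = (167.64 − 153.40) / 956 = 14.24 / 956 = 0.01490.
Darcy flux q = K · i = 0.1300 × 0.01490 = 0.001936 m/day.
Seepage velocity v = q / n_e = 0.001936 / 0.16 = 0.01210 m/day.
Travel time t = L / v = 956 / 0.01210 = 78992 days = 216.3 years.

216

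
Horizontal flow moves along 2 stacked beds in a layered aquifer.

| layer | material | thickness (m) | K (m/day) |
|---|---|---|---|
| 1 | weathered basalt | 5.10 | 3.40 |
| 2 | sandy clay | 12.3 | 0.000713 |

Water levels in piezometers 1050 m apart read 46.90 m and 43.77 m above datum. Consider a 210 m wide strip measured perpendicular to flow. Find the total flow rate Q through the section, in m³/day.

Flow is parallel to layering, so each bed carries its own Darcy discharge and the transmissivities add.
Σ(K_i·b_i) = 3.40×5.10 + 0.000713×12.3 = 17.35 m²/day.
Hydraulic gradient i = (46.90 − 43.77) / 1050 = 3.13 / 1050 = 0.002981.
Q = Σ(K_i·b_i) · W · i = 17.35 × 210 × 0.002981 = 10.86 m³/day.

10.9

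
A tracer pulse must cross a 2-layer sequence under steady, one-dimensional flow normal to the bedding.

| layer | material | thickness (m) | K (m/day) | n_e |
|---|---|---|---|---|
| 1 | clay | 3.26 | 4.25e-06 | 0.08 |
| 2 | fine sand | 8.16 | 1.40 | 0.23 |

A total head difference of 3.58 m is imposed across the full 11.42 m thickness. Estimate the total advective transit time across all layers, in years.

1250

With flow normal to the layers, continuity requires the same specific discharge q through every layer.
Σ(b_i/K_i) = 3.26/4.25e-06 + 8.16/1.40 = 7.671e+05 d.
q = Δh / Σ(b_i/K_i) = 3.58 / 7.671e+05 = 4.667e-06 m/day.
In each layer the seepage velocity is v_i = q/n_i, so the layer transit time is t_i = b_i·n_i / q:
  layer 1 (clay): t_1 = 3.26 × 0.08 / 4.667e-06 = 55880 d
  layer 2 (fine sand): t_2 = 8.16 × 0.23 / 4.667e-06 = 4.021e+05 d
Total t = Σ t_i = 4.580e+05 days = 1254 years.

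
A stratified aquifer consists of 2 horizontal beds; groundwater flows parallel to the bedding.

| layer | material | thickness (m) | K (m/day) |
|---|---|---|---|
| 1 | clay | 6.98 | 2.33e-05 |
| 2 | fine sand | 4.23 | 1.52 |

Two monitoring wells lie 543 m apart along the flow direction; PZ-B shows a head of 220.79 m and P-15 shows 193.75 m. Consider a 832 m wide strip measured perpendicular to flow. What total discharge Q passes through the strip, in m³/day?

Flow is parallel to layering, so each bed carries its own Darcy discharge and the transmissivities add.
Σ(K_i·b_i) = 2.33e-05×6.98 + 1.52×4.23 = 6.430 m²/day.
Hydraulic gradient i = (220.79 − 193.75) / 543 = 27.04 / 543 = 0.04980.
Q = Σ(K_i·b_i) · W · i = 6.430 × 832 × 0.04980 = 266.4 m³/day.

266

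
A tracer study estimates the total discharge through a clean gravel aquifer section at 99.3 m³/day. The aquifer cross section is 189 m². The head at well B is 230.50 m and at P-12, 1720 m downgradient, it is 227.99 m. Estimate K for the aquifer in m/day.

360

Hydraulic gradient i = (230.50 − 227.99) / 1720 = 2.51 / 1720 = 0.001459.
From Q = K·A·i, K = Q / (A·i) = 99.3 / (189.0 × 0.001459) = 360.0 m/day.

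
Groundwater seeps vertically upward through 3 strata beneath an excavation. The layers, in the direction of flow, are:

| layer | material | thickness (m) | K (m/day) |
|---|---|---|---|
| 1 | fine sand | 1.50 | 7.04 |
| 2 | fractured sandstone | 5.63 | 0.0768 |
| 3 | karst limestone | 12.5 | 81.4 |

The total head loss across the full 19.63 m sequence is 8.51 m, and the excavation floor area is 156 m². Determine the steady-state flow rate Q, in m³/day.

Flow is perpendicular to layering, so the layers act in series and the equivalent K is the thickness-weighted harmonic mean.
Total thickness L = 1.50 + 5.63 + 12.5 = 19.63 m.
Σ(b_i/K_i) = 1.50/7.04 + 5.63/0.0768 + 12.5/81.4 = 73.67 d.
K_eq = L / Σ(b_i/K_i) = 19.63 / 73.67 = 0.2664 m/day.
Q = K_eq · A · (Δh/L) = 0.2664 × 156 × (8.51/19.63) = 18.02 m³/day.

18.0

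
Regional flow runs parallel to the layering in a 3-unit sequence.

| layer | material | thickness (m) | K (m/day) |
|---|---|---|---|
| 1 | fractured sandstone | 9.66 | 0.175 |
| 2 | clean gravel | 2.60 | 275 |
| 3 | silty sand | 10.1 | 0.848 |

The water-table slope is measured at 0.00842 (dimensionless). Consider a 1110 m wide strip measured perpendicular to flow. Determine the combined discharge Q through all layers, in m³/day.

Flow is parallel to layering, so each bed carries its own Darcy discharge and the transmissivities add.
Σ(K_i·b_i) = 0.175×9.66 + 275×2.60 + 0.848×10.1 = 725.3 m²/day.
Hydraulic gradient i = 0.00842.
Q = Σ(K_i·b_i) · W · i = 725.3 × 1110 × 0.008420 = 6778 m³/day.

6780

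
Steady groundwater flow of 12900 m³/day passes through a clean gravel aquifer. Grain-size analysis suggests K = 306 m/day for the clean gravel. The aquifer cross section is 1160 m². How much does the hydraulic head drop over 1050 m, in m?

38.2

From Q = K·A·i, i = Q / (K·A) = 12900 / (306.0 × 1160) = 0.03634.
Head loss Δh = i · L = 0.03634 × 1050 = 38.16 m.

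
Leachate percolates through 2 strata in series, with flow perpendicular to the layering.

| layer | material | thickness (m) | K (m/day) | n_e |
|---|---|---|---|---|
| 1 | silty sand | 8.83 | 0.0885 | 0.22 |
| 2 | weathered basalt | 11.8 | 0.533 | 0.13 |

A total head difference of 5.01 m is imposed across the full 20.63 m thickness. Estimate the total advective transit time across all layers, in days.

84.6

With flow normal to the layers, continuity requires the same specific discharge q through every layer.
Σ(b_i/K_i) = 8.83/0.0885 + 11.8/0.533 = 121.9 d.
q = Δh / Σ(b_i/K_i) = 5.01 / 121.9 = 0.04109 m/day.
In each layer the seepage velocity is v_i = q/n_i, so the layer transit time is t_i = b_i·n_i / q:
  layer 1 (silty sand): t_1 = 8.83 × 0.22 / 0.04109 = 47.27 d
  layer 2 (weathered basalt): t_2 = 11.8 × 0.13 / 0.04109 = 37.33 d
Total t = Σ t_i = 84.60 days.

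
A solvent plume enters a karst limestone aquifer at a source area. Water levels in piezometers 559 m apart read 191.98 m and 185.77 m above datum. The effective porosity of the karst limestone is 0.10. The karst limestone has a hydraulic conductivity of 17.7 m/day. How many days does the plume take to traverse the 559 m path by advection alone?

284

Hydraulic gradient i = (191.98 − 185.77) / 559 = 6.21 / 559 = 0.01111.
Darcy flux q = K · i = 17.70 × 0.01111 = 0.1966 m/day.
Seepage velocity v = q / n_e = 0.1966 / 0.10 = 1.966 m/day.
Travel time t = L / v = 559 / 1.966 = 284.3 days.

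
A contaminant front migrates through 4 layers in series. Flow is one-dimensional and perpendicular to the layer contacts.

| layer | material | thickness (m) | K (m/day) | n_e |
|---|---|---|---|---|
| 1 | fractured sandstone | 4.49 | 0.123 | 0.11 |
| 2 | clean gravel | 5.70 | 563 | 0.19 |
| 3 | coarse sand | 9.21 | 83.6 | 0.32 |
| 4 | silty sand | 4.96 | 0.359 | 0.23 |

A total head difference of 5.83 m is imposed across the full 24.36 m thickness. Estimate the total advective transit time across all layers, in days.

49.0

With flow normal to the layers, continuity requires the same specific discharge q through every layer.
Σ(b_i/K_i) = 4.49/0.123 + 5.70/563 + 9.21/83.6 + 4.96/0.359 = 50.44 d.
q = Δh / Σ(b_i/K_i) = 5.83 / 50.44 = 0.1156 m/day.
In each layer the seepage velocity is v_i = q/n_i, so the layer transit time is t_i = b_i·n_i / q:
  layer 1 (fractured sandstone): t_1 = 4.49 × 0.11 / 0.1156 = 4.273 d
  layer 2 (clean gravel): t_2 = 5.70 × 0.19 / 0.1156 = 9.370 d
  layer 3 (coarse sand): t_3 = 9.21 × 0.32 / 0.1156 = 25.50 d
  layer 4 (silty sand): t_4 = 4.96 × 0.23 / 0.1156 = 9.870 d
Total t = Σ t_i = 49.01 days.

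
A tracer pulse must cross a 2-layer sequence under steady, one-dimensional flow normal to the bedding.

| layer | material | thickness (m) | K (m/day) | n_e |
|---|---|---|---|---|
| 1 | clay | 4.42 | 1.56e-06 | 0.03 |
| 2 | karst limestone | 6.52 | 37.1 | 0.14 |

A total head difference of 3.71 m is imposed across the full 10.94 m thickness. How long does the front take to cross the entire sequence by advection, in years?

With flow normal to the layers, continuity requires the same specific discharge q through every layer.
Σ(b_i/K_i) = 4.42/1.56e-06 + 6.52/37.1 = 2.833e+06 d.
q = Δh / Σ(b_i/K_i) = 3.71 / 2.833e+06 = 1.309e-06 m/day.
In each layer the seepage velocity is v_i = q/n_i, so the layer transit time is t_i = b_i·n_i / q:
  layer 1 (clay): t_1 = 4.42 × 0.03 / 1.309e-06 = 1.013e+05 d
  layer 2 (karst limestone): t_2 = 6.52 × 0.14 / 1.309e-06 = 6.971e+05 d
Total t = Σ t_i = 7.984e+05 days = 2186 years.

2190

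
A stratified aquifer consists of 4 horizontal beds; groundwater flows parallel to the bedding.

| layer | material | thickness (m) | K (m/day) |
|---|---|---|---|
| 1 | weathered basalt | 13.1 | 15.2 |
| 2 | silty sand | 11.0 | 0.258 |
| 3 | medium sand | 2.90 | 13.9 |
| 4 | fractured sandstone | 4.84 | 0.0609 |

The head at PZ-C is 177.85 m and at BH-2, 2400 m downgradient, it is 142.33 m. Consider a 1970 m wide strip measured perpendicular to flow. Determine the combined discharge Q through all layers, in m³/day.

Flow is parallel to layering, so each bed carries its own Darcy discharge and the transmissivities add.
Σ(K_i·b_i) = 15.2×13.1 + 0.258×11.0 + 13.9×2.90 + 0.0609×4.84 = 242.6 m²/day.
Hydraulic gradient i = (177.85 − 142.33) / 2400 = 35.52 / 2400 = 0.01480.
Q = Σ(K_i·b_i) · W · i = 242.6 × 1970 × 0.01480 = 7072 m³/day.

7070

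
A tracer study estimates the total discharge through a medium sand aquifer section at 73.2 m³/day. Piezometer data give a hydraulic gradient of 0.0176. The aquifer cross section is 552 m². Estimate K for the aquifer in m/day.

Hydraulic gradient i = 0.0176.
From Q = K·A·i, K = Q / (A·i) = 73.2 / (552.0 × 0.01760) = 7.535 m/day.

7.53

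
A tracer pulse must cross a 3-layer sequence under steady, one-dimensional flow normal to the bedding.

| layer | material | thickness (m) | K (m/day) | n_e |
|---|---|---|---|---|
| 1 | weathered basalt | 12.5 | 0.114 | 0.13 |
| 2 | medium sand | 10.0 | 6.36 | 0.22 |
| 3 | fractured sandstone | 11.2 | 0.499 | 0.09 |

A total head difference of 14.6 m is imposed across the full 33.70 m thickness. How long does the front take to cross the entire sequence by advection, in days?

44.2

With flow normal to the layers, continuity requires the same specific discharge q through every layer.
Σ(b_i/K_i) = 12.5/0.114 + 10.0/6.36 + 11.2/0.499 = 133.7 d.
q = Δh / Σ(b_i/K_i) = 14.6 / 133.7 = 0.1092 m/day.
In each layer the seepage velocity is v_i = q/n_i, so the layer transit time is t_i = b_i·n_i / q:
  layer 1 (weathered basalt): t_1 = 12.5 × 0.13 / 0.1092 = 14.88 d
  layer 2 (medium sand): t_2 = 10.0 × 0.22 / 0.1092 = 20.14 d
  layer 3 (fractured sandstone): t_3 = 11.2 × 0.09 / 0.1092 = 9.228 d
Total t = Σ t_i = 44.25 days.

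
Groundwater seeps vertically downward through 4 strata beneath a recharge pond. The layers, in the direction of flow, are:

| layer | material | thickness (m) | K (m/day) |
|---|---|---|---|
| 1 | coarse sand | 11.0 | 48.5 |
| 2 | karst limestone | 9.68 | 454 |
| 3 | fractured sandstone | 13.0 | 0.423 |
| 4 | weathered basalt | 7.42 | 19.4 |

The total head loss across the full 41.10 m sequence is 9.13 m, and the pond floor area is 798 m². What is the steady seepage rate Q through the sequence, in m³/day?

232

Flow is perpendicular to layering, so the layers act in series and the equivalent K is the thickness-weighted harmonic mean.
Total thickness L = 11.0 + 9.68 + 13.0 + 7.42 = 41.10 m.
Σ(b_i/K_i) = 11.0/48.5 + 9.68/454 + 13.0/0.423 + 7.42/19.4 = 31.36 d.
K_eq = L / Σ(b_i/K_i) = 41.10 / 31.36 = 1.310 m/day.
Q = K_eq · A · (Δh/L) = 1.310 × 798 × (9.13/41.10) = 232.3 m³/day.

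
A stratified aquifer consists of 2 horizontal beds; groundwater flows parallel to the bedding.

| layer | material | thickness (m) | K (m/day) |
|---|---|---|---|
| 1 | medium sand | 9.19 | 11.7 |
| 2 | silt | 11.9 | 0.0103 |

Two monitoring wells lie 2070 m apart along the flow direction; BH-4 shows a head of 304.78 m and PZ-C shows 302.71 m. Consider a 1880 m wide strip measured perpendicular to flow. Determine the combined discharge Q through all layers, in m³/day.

202

Flow is parallel to layering, so each bed carries its own Darcy discharge and the transmissivities add.
Σ(K_i·b_i) = 11.7×9.19 + 0.0103×11.9 = 107.6 m²/day.
Hydraulic gradient i = (304.78 − 302.71) / 2070 = 2.07 / 2070 = 0.001000.
Q = Σ(K_i·b_i) · W · i = 107.6 × 1880 × 0.001000 = 202.4 m³/day.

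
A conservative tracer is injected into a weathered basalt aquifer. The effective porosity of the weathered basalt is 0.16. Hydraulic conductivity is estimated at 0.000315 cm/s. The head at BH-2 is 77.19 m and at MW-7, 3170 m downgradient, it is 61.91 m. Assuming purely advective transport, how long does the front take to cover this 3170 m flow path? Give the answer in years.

Convert K: 0.000315 cm/s × 864 = 0.2722 m/day.
Hydraulic gradient i = (77.19 − 61.91) / 3170 = 15.28 / 3170 = 0.004820.
Darcy flux q = K · i = 0.2722 × 0.004820 = 0.001312 m/day.
Seepage velocity v = q / n_e = 0.001312 / 0.16 = 0.008199 m/day.
Travel time t = L / v = 3170 / 0.008199 = 3.866e+05 days = 1059 years.

1060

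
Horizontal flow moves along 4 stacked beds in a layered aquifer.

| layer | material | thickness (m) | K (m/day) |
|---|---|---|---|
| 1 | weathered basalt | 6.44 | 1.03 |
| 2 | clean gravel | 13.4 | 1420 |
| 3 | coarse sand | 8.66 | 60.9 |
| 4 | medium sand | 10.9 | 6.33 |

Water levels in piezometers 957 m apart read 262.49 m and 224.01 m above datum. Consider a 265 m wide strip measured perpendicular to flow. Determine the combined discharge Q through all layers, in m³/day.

Flow is parallel to layering, so each bed carries its own Darcy discharge and the transmissivities add.
Σ(K_i·b_i) = 1.03×6.44 + 1420×13.4 + 60.9×8.66 + 6.33×10.9 = 19631 m²/day.
Hydraulic gradient i = (262.49 − 224.01) / 957 = 38.48 / 957 = 0.04021.
Q = Σ(K_i·b_i) · W · i = 19631 × 265 × 0.04021 = 2.092e+05 m³/day.

209000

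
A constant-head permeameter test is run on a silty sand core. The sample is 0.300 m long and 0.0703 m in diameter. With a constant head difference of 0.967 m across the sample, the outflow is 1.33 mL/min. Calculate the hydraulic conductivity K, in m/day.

Cross-sectional area A = π·(d/2)² = π × (0.0703/2)² = 0.003882 m².
Convert discharge: 1.33 mL/min = 2.217e-08 m³/s.
Darcy's law rearranged: K = Q·L / (A·Δh) = 2.217e-08 × 0.300 / (0.003882 × 0.967) = 1.772e-06 m/s = 0.1531 m/day.

0.153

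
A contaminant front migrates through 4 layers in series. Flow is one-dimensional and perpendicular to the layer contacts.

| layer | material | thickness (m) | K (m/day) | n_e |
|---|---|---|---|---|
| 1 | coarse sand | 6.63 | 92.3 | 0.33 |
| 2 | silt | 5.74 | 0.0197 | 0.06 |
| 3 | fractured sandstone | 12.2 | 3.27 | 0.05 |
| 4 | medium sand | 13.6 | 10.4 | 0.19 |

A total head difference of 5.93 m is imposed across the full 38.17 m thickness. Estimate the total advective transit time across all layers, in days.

With flow normal to the layers, continuity requires the same specific discharge q through every layer.
Σ(b_i/K_i) = 6.63/92.3 + 5.74/0.0197 + 12.2/3.27 + 13.6/10.4 = 296.5 d.
q = Δh / Σ(b_i/K_i) = 5.93 / 296.5 = 0.02000 m/day.
In each layer the seepage velocity is v_i = q/n_i, so the layer transit time is t_i = b_i·n_i / q:
  layer 1 (coarse sand): t_1 = 6.63 × 0.33 / 0.02000 = 109.4 d
  layer 2 (silt): t_2 = 5.74 × 0.06 / 0.02000 = 17.22 d
  layer 3 (fractured sandstone): t_3 = 12.2 × 0.05 / 0.02000 = 30.50 d
  layer 4 (medium sand): t_4 = 13.6 × 0.19 / 0.02000 = 129.2 d
Total t = Σ t_i = 286.3 days.

286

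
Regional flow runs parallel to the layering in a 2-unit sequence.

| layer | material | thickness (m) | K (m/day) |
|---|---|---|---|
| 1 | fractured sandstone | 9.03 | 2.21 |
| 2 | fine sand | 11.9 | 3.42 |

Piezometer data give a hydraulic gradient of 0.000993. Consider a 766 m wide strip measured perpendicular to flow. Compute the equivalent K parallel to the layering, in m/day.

2.90

Flow is parallel to layering, so each bed carries its own Darcy discharge and the transmissivities add.
Σ(K_i·b_i) = 2.21×9.03 + 3.42×11.9 = 60.65 m²/day.
Total thickness b = 20.93 m, so K_eq = Σ(K_i·b_i)/b = 2.898 m/day.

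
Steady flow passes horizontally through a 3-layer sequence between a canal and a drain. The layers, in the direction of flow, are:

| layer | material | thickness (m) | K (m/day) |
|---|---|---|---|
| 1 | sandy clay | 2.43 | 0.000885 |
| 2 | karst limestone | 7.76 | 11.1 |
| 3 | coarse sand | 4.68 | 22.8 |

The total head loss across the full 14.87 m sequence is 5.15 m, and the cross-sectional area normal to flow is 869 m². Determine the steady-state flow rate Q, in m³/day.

1.63

Flow is perpendicular to layering, so the layers act in series and the equivalent K is the thickness-weighted harmonic mean.
Total thickness L = 2.43 + 7.76 + 4.68 = 14.87 m.
Σ(b_i/K_i) = 2.43/0.000885 + 7.76/11.1 + 4.68/22.8 = 2747 d.
K_eq = L / Σ(b_i/K_i) = 14.87 / 2747 = 0.005414 m/day.
Q = K_eq · A · (Δh/L) = 0.005414 × 869 × (5.15/14.87) = 1.629 m³/day.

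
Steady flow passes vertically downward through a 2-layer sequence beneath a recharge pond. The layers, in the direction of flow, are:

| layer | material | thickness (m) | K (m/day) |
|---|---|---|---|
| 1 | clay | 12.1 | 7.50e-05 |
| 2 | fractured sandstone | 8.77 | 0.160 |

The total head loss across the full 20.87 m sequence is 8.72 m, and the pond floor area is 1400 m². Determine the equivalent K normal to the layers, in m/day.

0.000129

Flow is perpendicular to layering, so the layers act in series and the equivalent K is the thickness-weighted harmonic mean.
Total thickness L = 12.1 + 8.77 = 20.87 m.
Σ(b_i/K_i) = 12.1/7.50e-05 + 8.77/0.160 = 1.614e+05 d.
K_eq = L / Σ(b_i/K_i) = 20.87 / 1.614e+05 = 0.0001293 m/day.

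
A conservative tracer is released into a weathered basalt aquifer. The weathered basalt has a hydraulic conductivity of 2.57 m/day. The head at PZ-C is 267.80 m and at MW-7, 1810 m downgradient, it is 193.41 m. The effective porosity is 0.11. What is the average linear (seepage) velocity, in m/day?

0.960

Hydraulic gradient i = (267.80 − 193.41) / 1810 = 74.39 / 1810 = 0.04110.
Darcy flux q = K · i = 2.570 × 0.04110 = 0.1056 m/day.
Seepage velocity v = q / n_e = 0.1056 / 0.11 = 0.9602 m/day.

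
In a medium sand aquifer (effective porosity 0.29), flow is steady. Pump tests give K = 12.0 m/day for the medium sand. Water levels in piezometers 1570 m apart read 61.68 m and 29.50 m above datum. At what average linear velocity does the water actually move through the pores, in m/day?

0.848

Hydraulic gradient i = (61.68 − 29.50) / 1570 = 32.18 / 1570 = 0.02050.
Darcy flux q = K · i = 12.00 × 0.02050 = 0.2460 m/day.
Seepage velocity v = q / n_e = 0.2460 / 0.29 = 0.8481 m/day.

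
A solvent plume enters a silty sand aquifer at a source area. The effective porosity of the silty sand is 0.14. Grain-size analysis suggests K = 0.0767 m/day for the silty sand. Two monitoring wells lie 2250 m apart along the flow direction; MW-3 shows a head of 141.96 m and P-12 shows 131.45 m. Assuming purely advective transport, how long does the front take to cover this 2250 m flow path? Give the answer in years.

Hydraulic gradient i = (141.96 − 131.45) / 2250 = 10.51 / 2250 = 0.004671.
Darcy flux q = K · i = 0.07670 × 0.004671 = 0.0003583 m/day.
Seepage velocity v = q / n_e = 0.0003583 / 0.14 = 0.002559 m/day.
Travel time t = L / v = 2250 / 0.002559 = 8.792e+05 days = 2407 years.

2410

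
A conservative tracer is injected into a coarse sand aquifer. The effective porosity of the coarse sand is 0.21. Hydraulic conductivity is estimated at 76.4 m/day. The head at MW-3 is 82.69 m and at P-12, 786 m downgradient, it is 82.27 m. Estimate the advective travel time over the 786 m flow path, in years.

Hydraulic gradient i = (82.69 − 82.27) / 786 = 0.42 / 786 = 0.0005344.
Darcy flux q = K · i = 76.40 × 0.0005344 = 0.04082 m/day.
Seepage velocity v = q / n_e = 0.04082 / 0.21 = 0.1944 m/day.
Travel time t = L / v = 786 / 0.1944 = 4043 days = 11.07 years.

11.1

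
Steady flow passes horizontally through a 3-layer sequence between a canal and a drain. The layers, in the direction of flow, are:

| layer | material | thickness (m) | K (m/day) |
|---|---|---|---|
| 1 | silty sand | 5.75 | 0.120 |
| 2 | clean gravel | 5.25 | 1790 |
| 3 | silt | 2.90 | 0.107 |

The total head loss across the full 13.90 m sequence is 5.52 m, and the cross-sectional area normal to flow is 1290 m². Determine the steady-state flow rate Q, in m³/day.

94.9

Flow is perpendicular to layering, so the layers act in series and the equivalent K is the thickness-weighted harmonic mean.
Total thickness L = 5.75 + 5.25 + 2.90 = 13.90 m.
Σ(b_i/K_i) = 5.75/0.120 + 5.25/1790 + 2.90/0.107 = 75.02 d.
K_eq = L / Σ(b_i/K_i) = 13.90 / 75.02 = 0.1853 m/day.
Q = K_eq · A · (Δh/L) = 0.1853 × 1290 × (5.52/13.90) = 94.92 m³/day.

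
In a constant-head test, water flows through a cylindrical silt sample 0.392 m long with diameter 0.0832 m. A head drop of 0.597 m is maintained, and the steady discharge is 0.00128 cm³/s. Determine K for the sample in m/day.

Cross-sectional area A = π·(d/2)² = π × (0.0832/2)² = 0.005437 m².
Convert discharge: 0.00128 cm³/s = 1.280e-09 m³/s.
Darcy's law rearranged: K = Q·L / (A·Δh) = 1.280e-09 × 0.392 / (0.005437 × 0.597) = 1.546e-07 m/s = 0.01336 m/day.

0.0134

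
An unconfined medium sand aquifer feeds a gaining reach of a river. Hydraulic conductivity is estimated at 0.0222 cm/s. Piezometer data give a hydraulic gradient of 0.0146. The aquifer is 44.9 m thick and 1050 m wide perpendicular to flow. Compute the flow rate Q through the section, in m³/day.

13200

Convert K: 0.0222 cm/s × 864 = 19.18 m/day.
Cross-sectional area A = 1050 × 44.9 = 47145 m².
Hydraulic gradient i = 0.0146.
Darcy's law: Q = K · A · i = 19.18 × 47145 × 0.01460 = 13202 m³/day.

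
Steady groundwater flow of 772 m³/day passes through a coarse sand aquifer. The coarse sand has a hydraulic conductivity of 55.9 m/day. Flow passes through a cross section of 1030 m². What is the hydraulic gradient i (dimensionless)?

From Q = K·A·i, i = Q / (K·A) = 772 / (55.90 × 1030) = 0.01341.

0.0134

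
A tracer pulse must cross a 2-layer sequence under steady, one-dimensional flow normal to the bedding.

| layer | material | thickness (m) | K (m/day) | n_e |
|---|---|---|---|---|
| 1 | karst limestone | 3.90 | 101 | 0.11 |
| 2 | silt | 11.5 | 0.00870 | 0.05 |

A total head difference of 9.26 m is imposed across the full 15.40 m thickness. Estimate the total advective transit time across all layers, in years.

0.392

With flow normal to the layers, continuity requires the same specific discharge q through every layer.
Σ(b_i/K_i) = 3.90/101 + 11.5/0.00870 = 1322 d.
q = Δh / Σ(b_i/K_i) = 9.26 / 1322 = 0.007005 m/day.
In each layer the seepage velocity is v_i = q/n_i, so the layer transit time is t_i = b_i·n_i / q:
  layer 1 (karst limestone): t_1 = 3.90 × 0.11 / 0.007005 = 61.24 d
  layer 2 (silt): t_2 = 11.5 × 0.05 / 0.007005 = 82.08 d
Total t = Σ t_i = 143.3 days = 0.3924 years.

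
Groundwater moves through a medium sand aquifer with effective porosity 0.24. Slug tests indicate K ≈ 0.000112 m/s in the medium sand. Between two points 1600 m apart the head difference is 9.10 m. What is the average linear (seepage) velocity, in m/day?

Convert K: 0.000112 m/s × 86400 = 9.677 m/day.
Hydraulic gradient i = Δh / L = 9.10 / 1600 = 0.005687.
Darcy flux q = K · i = 9.677 × 0.005687 = 0.05504 m/day.
Seepage velocity v = q / n_e = 0.05504 / 0.24 = 0.2293 m/day.

0.229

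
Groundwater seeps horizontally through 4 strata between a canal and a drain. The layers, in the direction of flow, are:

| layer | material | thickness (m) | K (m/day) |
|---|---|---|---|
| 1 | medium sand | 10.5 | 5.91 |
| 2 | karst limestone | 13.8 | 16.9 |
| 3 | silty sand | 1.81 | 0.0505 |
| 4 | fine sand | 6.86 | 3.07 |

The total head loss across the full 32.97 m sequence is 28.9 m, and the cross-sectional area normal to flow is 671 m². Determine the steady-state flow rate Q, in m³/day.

Flow is perpendicular to layering, so the layers act in series and the equivalent K is the thickness-weighted harmonic mean.
Total thickness L = 10.5 + 13.8 + 1.81 + 6.86 = 32.97 m.
Σ(b_i/K_i) = 10.5/5.91 + 13.8/16.9 + 1.81/0.0505 + 6.86/3.07 = 40.67 d.
K_eq = L / Σ(b_i/K_i) = 32.97 / 40.67 = 0.8107 m/day.
Q = K_eq · A · (Δh/L) = 0.8107 × 671 × (28.9/32.97) = 476.8 m³/day.

477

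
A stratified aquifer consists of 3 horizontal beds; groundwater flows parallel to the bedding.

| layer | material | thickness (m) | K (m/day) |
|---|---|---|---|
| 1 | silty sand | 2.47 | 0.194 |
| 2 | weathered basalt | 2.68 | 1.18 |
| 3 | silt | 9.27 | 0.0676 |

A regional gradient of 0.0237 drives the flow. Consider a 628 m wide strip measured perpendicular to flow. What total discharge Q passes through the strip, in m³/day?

Flow is parallel to layering, so each bed carries its own Darcy discharge and the transmissivities add.
Σ(K_i·b_i) = 0.194×2.47 + 1.18×2.68 + 0.0676×9.27 = 4.268 m²/day.
Hydraulic gradient i = 0.0237.
Q = Σ(K_i·b_i) · W · i = 4.268 × 628 × 0.02370 = 63.53 m³/day.

63.5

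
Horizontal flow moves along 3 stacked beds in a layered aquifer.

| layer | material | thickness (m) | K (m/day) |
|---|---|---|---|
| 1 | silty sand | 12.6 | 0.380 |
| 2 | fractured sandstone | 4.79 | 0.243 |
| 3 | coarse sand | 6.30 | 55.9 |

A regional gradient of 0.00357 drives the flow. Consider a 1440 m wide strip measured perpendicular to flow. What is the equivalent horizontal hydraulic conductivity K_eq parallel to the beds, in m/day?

15.1

Flow is parallel to layering, so each bed carries its own Darcy discharge and the transmissivities add.
Σ(K_i·b_i) = 0.380×12.6 + 0.243×4.79 + 55.9×6.30 = 358.1 m²/day.
Total thickness b = 23.69 m, so K_eq = Σ(K_i·b_i)/b = 15.12 m/day.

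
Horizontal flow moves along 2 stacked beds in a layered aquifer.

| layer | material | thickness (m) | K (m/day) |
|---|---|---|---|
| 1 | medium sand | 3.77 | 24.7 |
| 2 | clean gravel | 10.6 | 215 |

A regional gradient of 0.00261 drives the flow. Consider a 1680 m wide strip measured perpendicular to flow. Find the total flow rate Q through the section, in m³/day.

Flow is parallel to layering, so each bed carries its own Darcy discharge and the transmissivities add.
Σ(K_i·b_i) = 24.7×3.77 + 215×10.6 = 2372 m²/day.
Hydraulic gradient i = 0.00261.
Q = Σ(K_i·b_i) · W · i = 2372 × 1680 × 0.002610 = 10401 m³/day.

10400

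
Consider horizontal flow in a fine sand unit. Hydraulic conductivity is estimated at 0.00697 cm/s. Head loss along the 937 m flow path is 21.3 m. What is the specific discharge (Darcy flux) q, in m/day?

0.137

Convert K: 0.00697 cm/s × 864 = 6.022 m/day.
Hydraulic gradient i = Δh / L = 21.3 / 937 = 0.02273.
Specific discharge q = K · i = 6.022 × 0.02273 = 0.1369 m/day.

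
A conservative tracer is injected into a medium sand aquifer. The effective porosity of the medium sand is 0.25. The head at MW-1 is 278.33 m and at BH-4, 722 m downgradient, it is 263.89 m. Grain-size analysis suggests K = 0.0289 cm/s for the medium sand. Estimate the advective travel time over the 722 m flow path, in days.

Convert K: 0.0289 cm/s × 864 = 24.97 m/day.
Hydraulic gradient i = (278.33 − 263.89) / 722 = 14.44 / 722 = 0.02000.
Darcy flux q = K · i = 24.97 × 0.02000 = 0.4994 m/day.
Seepage velocity v = q / n_e = 0.4994 / 0.25 = 1.998 m/day.
Travel time t = L / v = 722 / 1.998 = 361.4 days.

361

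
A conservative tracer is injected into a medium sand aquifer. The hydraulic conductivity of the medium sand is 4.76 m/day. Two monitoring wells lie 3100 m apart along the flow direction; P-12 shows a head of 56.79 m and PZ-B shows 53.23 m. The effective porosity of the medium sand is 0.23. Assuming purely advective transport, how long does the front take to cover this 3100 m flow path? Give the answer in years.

357

Hydraulic gradient i = (56.79 − 53.23) / 3100 = 3.56 / 3100 = 0.001148.
Darcy flux q = K · i = 4.760 × 0.001148 = 0.005466 m/day.
Seepage velocity v = q / n_e = 0.005466 / 0.23 = 0.02377 m/day.
Travel time t = L / v = 3100 / 0.02377 = 1.304e+05 days = 357.1 years.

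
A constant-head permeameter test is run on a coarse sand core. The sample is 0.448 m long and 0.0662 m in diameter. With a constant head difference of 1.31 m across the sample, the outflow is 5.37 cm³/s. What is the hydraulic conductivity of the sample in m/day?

Cross-sectional area A = π·(d/2)² = π × (0.0662/2)² = 0.003442 m².
Convert discharge: 5.37 cm³/s = 5.370e-06 m³/s.
Darcy's law rearranged: K = Q·L / (A·Δh) = 5.370e-06 × 0.448 / (0.003442 × 1.31) = 0.0005336 m/s = 46.10 m/day.

46.1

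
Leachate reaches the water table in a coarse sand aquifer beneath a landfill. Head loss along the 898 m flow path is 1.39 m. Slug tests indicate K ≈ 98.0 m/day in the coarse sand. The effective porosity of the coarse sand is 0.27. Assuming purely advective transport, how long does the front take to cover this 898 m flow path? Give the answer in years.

Hydraulic gradient i = Δh / L = 1.39 / 898 = 0.001548.
Darcy flux q = K · i = 98.00 × 0.001548 = 0.1517 m/day.
Seepage velocity v = q / n_e = 0.1517 / 0.27 = 0.5618 m/day.
Travel time t = L / v = 898 / 0.5618 = 1598 days = 4.376 years.

4.38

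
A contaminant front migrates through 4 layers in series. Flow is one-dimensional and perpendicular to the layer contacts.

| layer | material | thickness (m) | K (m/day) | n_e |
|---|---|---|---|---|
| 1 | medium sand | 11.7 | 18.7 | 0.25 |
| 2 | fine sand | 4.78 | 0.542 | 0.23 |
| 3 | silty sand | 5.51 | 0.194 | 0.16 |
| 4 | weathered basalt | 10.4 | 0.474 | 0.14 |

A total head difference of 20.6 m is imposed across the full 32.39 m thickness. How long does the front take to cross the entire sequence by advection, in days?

18.5

With flow normal to the layers, continuity requires the same specific discharge q through every layer.
Σ(b_i/K_i) = 11.7/18.7 + 4.78/0.542 + 5.51/0.194 + 10.4/0.474 = 59.79 d.
q = Δh / Σ(b_i/K_i) = 20.6 / 59.79 = 0.3446 m/day.
In each layer the seepage velocity is v_i = q/n_i, so the layer transit time is t_i = b_i·n_i / q:
  layer 1 (medium sand): t_1 = 11.7 × 0.25 / 0.3446 = 8.489 d
  layer 2 (fine sand): t_2 = 4.78 × 0.23 / 0.3446 = 3.191 d
  layer 3 (silty sand): t_3 = 5.51 × 0.16 / 0.3446 = 2.559 d
  layer 4 (weathered basalt): t_4 = 10.4 × 0.14 / 0.3446 = 4.226 d
Total t = Σ t_i = 18.46 days.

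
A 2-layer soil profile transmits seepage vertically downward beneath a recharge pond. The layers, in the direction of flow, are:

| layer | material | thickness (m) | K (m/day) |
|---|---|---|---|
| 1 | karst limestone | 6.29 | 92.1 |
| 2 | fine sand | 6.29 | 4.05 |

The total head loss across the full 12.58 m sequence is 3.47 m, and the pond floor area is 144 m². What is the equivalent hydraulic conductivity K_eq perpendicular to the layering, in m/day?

7.76

Flow is perpendicular to layering, so the layers act in series and the equivalent K is the thickness-weighted harmonic mean.
Total thickness L = 6.29 + 6.29 = 12.58 m.
Σ(b_i/K_i) = 6.29/92.1 + 6.29/4.05 = 1.621 d.
K_eq = L / Σ(b_i/K_i) = 12.58 / 1.621 = 7.759 m/day.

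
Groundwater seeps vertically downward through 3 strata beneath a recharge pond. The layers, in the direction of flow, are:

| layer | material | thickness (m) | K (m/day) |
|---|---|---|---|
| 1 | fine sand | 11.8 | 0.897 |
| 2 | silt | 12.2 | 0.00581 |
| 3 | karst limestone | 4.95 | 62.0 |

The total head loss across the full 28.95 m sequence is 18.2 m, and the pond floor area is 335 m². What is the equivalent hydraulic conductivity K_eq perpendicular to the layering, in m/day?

0.0137

Flow is perpendicular to layering, so the layers act in series and the equivalent K is the thickness-weighted harmonic mean.
Total thickness L = 11.8 + 12.2 + 4.95 = 28.95 m.
Σ(b_i/K_i) = 11.8/0.897 + 12.2/0.00581 + 4.95/62.0 = 2113 d.
K_eq = L / Σ(b_i/K_i) = 28.95 / 2113 = 0.01370 m/day.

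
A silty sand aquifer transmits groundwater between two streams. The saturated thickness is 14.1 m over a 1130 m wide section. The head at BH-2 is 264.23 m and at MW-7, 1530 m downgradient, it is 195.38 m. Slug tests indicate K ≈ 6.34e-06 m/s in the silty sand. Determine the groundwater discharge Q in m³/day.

Convert K: 6.34e-06 m/s × 86400 = 0.5478 m/day.
Cross-sectional area A = 1130 × 14.1 = 15933 m².
Hydraulic gradient i = (264.23 − 195.38) / 1530 = 68.85 / 1530 = 0.04500.
Darcy's law: Q = K · A · i = 0.5478 × 15933 × 0.04500 = 392.7 m³/day.

393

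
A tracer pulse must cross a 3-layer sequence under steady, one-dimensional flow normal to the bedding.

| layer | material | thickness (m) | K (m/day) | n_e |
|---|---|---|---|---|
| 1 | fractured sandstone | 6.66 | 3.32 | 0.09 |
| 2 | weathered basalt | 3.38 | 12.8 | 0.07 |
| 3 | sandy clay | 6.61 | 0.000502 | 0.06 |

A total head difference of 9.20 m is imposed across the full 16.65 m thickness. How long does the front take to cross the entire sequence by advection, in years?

4.83

With flow normal to the layers, continuity requires the same specific discharge q through every layer.
Σ(b_i/K_i) = 6.66/3.32 + 3.38/12.8 + 6.61/0.000502 = 13170 d.
q = Δh / Σ(b_i/K_i) = 9.20 / 13170 = 0.0006986 m/day.
In each layer the seepage velocity is v_i = q/n_i, so the layer transit time is t_i = b_i·n_i / q:
  layer 1 (fractured sandstone): t_1 = 6.66 × 0.09 / 0.0006986 = 858.0 d
  layer 2 (weathered basalt): t_2 = 3.38 × 0.07 / 0.0006986 = 338.7 d
  layer 3 (sandy clay): t_3 = 6.61 × 0.06 / 0.0006986 = 567.7 d
Total t = Σ t_i = 1764 days = 4.831 years.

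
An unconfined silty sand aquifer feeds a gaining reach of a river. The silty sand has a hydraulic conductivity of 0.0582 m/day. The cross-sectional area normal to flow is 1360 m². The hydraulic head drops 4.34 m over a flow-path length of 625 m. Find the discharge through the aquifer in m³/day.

Hydraulic gradient i = Δh / L = 4.34 / 625 = 0.006944.
Darcy's law: Q = K · A · i = 0.05820 × 1360 × 0.006944 = 0.5496 m³/day.

0.550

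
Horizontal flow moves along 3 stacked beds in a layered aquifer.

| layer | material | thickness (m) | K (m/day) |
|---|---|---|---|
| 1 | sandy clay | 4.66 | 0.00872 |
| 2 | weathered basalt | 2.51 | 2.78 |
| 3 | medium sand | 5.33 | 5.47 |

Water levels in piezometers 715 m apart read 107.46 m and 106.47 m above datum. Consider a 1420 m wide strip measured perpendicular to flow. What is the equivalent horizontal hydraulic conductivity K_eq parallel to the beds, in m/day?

2.89

Flow is parallel to layering, so each bed carries its own Darcy discharge and the transmissivities add.
Σ(K_i·b_i) = 0.00872×4.66 + 2.78×2.51 + 5.47×5.33 = 36.17 m²/day.
Total thickness b = 12.50 m, so K_eq = Σ(K_i·b_i)/b = 2.894 m/day.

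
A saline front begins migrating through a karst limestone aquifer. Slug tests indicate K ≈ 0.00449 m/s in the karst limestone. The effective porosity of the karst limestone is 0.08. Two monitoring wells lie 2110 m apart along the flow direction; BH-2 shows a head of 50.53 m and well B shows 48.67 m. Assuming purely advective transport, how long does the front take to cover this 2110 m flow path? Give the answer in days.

494

Convert K: 0.00449 m/s × 86400 = 387.9 m/day.
Hydraulic gradient i = (50.53 − 48.67) / 2110 = 1.86 / 2110 = 0.0008815.
Darcy flux q = K · i = 387.9 × 0.0008815 = 0.3420 m/day.
Seepage velocity v = q / n_e = 0.3420 / 0.08 = 4.275 m/day.
Travel time t = L / v = 2110 / 4.275 = 493.6 days.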